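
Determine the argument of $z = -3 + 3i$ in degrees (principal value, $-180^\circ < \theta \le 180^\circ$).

θ = arctan(b/a) = arctan(3/-3) (quadrant-adjusted) = 135°


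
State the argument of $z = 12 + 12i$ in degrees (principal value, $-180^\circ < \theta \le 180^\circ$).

θ = arctan(b/a) = arctan(12/12) (quadrant-adjusted) = 45°


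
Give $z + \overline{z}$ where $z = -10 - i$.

z + conjugate(z) = (a + bi) + (a - bi) = 2a
= 2 * (-10) = -20


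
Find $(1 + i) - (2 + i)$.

(1 - 2) + (1 - 1)i = -1


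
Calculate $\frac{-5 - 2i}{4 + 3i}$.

Multiply numerator and denominator by conjugate (4 - 3i):
= (-5 - 2i)(4 - 3i) / (4^2 + 3^2)
= (-26 + 7i) / 25
= -26/25 + (7/25)i


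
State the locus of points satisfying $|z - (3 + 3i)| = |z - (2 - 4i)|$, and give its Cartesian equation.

|z - z1| = |z - z2| means z is equidistant from z1 and z2,
i.e. the perpendicular bisector of the segment from (3, 3) to (2, -4) (midpoint (5/2, -1/2)).
With z = x + yi, square both sides:
(x - 3)^2 + (y - 3)^2 = (x - 2)^2 + (y - (-4))^2
The x^2 and y^2 terms cancel: -2x + (-14)y = 20 - 18 = 2
Simplify: x + 7y = -1
Locus: Perpendicular bisector of the segment from (3, 3) to (2, -4): the line x + 7y = -1


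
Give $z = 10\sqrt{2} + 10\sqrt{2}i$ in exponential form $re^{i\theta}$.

r = |z| = sqrt((10*sqrt(2))^2 + (10*sqrt(2))^2) = sqrt(200 + 200) = sqrt(400) = 20
θ = arctan(b/a) = arctan(14.1421/14.1421) (quadrant-adjusted) = 45° = π/4
z = 20e^(i*π/4)


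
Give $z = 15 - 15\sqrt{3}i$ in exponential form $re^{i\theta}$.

r = |z| = sqrt((15)^2 + (-15*sqrt(3))^2) = sqrt(225 + 675) = sqrt(900) = 30
θ = arctan(b/a) = arctan(-25.9808/15) (quadrant-adjusted) = -60° = -π/3
z = 30e^(-i*π/3)


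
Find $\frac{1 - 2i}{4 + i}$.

Multiply numerator and denominator by conjugate (4 - i):
= (1 - 2i)(4 - i) / (4^2 + 1^2)
= (2 - 9i) / 17
= 2/17 - (9/17)i


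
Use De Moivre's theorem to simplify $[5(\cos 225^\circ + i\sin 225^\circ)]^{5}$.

By De Moivre: z^n = r^n(cos(nθ) + i sin(nθ))
= 5^5(cos(5*225°) + i sin(5*225°))
= 3125(cos 45° + i sin 45°)
= 3125*sqrt(2)/2 + (3125*sqrt(2)/2)i


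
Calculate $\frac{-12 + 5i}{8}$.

Divisor is real, so divide each part by 8:
= -3/2 + (5/8)i


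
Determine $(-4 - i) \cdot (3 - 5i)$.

(a1*a2 - b1*b2) + (a1*b2 + b1*a2)i
= (-12 - 5) + (20 + (-3))i
= -17 + 17i


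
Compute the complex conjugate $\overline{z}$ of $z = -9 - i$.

If z = a + bi, then conjugate(z) = a - bi
conjugate(-9 - i) = -9 + i


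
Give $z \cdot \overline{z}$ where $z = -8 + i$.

z * conjugate(z) = |z|^2 = a^2 + b^2
= (-8)^2 + 1^2 = 65


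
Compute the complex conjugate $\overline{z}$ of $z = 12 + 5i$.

If z = a + bi, then conjugate(z) = a - bi
conjugate(12 + 5i) = 12 - 5i


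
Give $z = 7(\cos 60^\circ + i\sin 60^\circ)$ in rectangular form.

a = r cos θ = 7 * 1/2 = 7/2
b = r sin θ = 7 * sqrt(3)/2 = 7*sqrt(3)/2
z = 7/2 + (7*sqrt(3)/2)i


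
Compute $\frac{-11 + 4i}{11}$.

Divisor is real, so divide each part by 11:
= -1 + (4/11)i


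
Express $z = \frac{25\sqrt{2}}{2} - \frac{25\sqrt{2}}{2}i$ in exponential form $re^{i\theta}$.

r = |z| = sqrt((25*sqrt(2)/2)^2 + (-25*sqrt(2)/2)^2) = sqrt(625/2 + 625/2) = sqrt(625) = 25
θ = arctan(b/a) = arctan(-17.6777/17.6777) (quadrant-adjusted) = -45° = -π/4
z = 25e^(-i*π/4)


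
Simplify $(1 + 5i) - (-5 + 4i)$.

(1 - (-5)) + (5 - 4)i = 6 + i


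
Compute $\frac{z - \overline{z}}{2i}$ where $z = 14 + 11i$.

z - conjugate(z) = 2bi
(z - conjugate(z))/(2i) = 2bi/(2i) = b = 11


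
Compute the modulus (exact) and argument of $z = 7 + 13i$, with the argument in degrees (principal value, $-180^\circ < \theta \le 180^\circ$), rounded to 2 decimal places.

|z| = sqrt(7^2 + 13^2) = sqrt(218)
arg(z) = arctan(b/a) = arctan(13/7) (quadrant-adjusted) = 61.70°


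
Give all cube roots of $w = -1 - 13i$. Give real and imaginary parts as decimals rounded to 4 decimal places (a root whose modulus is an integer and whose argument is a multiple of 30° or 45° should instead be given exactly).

|w| = sqrt(170) ≈ 13.038405, arg(w) ≈ 265.601295°
Root modulus = sqrt(170)^(1/3) ≈ 2.353648
Root arguments: θ_k = (arg(w) + 360°k)/3 for k = 0, 1, ..., 2
Compute each root as (root modulus)(cos θ_k + i sin θ_k) using full-precision intermediates, then round to 4 decimal places.
Roots: 0.0602 + 2.3529i, -2.0678 - 1.1243i, 2.0075 - 1.2286i


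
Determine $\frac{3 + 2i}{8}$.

Divisor is real, so divide each part by 8:
= 3/8 + (1/4)i


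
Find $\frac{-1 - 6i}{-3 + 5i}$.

Multiply numerator and denominator by conjugate (-3 - 5i):
= (-1 - 6i)(-3 - 5i) / ((-3)^2 + 5^2)
= (-27 + 23i) / 34
= -27/34 + (23/34)i


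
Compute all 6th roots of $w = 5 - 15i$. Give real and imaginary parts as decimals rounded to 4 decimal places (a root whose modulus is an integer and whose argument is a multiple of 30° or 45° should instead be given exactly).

|w| = sqrt(250) ≈ 15.811388, arg(w) ≈ 288.434949°
Root modulus = sqrt(250)^(1/6) ≈ 1.584267
Root arguments: θ_k = (arg(w) + 360°k)/6 for k = 0, 1, ..., 5
Compute each root as (root modulus)(cos θ_k + i sin θ_k) using full-precision intermediates, then round to 4 decimal places.
Roots: 1.0586 + 1.1787i, -0.4915 + 1.5061i, -1.5501 + 0.3274i, -1.0586 - 1.1787i, 0.4915 - 1.5061i, 1.5501 - 0.3274i


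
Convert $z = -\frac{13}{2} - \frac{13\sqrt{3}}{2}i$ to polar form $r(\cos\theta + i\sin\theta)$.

r = |z| = sqrt(a^2 + b^2) = sqrt((-13/2)^2 + (-13*sqrt(3)/2)^2) = sqrt(169/4 + 507/4) = sqrt(169) = 13
θ = arctan(b/a) = arctan(-11.2583/-6.5) (quadrant-adjusted) = 240°
z = 13(cos 240° + i sin 240°)


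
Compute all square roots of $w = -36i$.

|w| = 36, arg(w) = 270°
Root modulus = 36^(1/2) = 6
Root arguments: θ_k = (270° + 360°k)/2 for k = 0, 1, ..., 1
Roots: -3*sqrt(2) + 3*sqrt(2)i, 3*sqrt(2) - 3*sqrt(2)i


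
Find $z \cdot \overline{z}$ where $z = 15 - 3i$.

z * conjugate(z) = |z|^2 = a^2 + b^2
= 15^2 + (-3)^2 = 234


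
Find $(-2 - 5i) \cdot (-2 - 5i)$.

(a1*a2 - b1*b2) + (a1*b2 + b1*a2)i
= (4 - 25) + (10 + 10)i
= -21 + 20i


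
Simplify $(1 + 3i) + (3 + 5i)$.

(1 + 3) + (3 + 5)i = 4 + 8i


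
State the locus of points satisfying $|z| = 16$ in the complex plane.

|z| = 16 means sqrt(x^2 + y^2) = 16
This is a circle of radius 16 centered at the origin


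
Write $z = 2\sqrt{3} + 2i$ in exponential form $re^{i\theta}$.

r = |z| = sqrt((2*sqrt(3))^2 + (2)^2) = sqrt(12 + 4) = sqrt(16) = 4
θ = arctan(b/a) = arctan(2/3.4641) (quadrant-adjusted) = 30° = π/6
z = 4e^(i*π/6)


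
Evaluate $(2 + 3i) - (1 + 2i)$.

(2 - 1) + (3 - 2)i = 1 + i


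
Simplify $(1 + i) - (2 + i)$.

(1 - 2) + (1 - 1)i = -1


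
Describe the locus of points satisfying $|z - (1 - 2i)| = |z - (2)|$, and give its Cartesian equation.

|z - z1| = |z - z2| means z is equidistant from z1 and z2,
i.e. the perpendicular bisector of the segment from (1, -2) to (2, 0) (midpoint (3/2, -1)).
With z = x + yi, square both sides:
(x - 1)^2 + (y - (-2))^2 = (x - 2)^2 + (y - 0)^2
The x^2 and y^2 terms cancel: 2x + 4y = 4 - 5 = -1
Simplify: 2x + 4y = -1
Locus: Perpendicular bisector of the segment from (1, -2) to (2, 0): the line 2x + 4y = -1


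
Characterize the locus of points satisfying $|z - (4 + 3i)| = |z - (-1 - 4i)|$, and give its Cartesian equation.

|z - z1| = |z - z2| means z is equidistant from z1 and z2,
i.e. the perpendicular bisector of the segment from (4, 3) to (-1, -4) (midpoint (3/2, -1/2)).
With z = x + yi, square both sides:
(x - 4)^2 + (y - 3)^2 = (x - (-1))^2 + (y - (-4))^2
The x^2 and y^2 terms cancel: -10x + (-14)y = 17 - 25 = -8
Simplify: 5x + 7y = 4
Locus: Perpendicular bisector of the segment from (4, 3) to (-1, -4): the line 5x + 7y = 4


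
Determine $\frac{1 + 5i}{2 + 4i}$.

Multiply numerator and denominator by conjugate (2 - 4i):
= (1 + 5i)(2 - 4i) / (2^2 + 4^2)
= (22 + 6i) / 20
Divide through by 2: (11 + 3i) / 10
= 11/10 + (3/10)i


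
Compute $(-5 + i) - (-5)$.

(-5 - (-5)) + (1 - 0)i = i


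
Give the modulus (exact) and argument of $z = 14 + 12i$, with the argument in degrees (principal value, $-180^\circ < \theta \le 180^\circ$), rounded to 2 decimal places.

|z| = sqrt(14^2 + 12^2) = sqrt(340)
arg(z) = arctan(b/a) = arctan(12/14) (quadrant-adjusted) = 40.60°


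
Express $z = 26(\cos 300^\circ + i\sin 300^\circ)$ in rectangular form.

a = r cos θ = 26 * 1/2 = 13
b = r sin θ = 26 * -sqrt(3)/2 = -13*sqrt(3)
z = 13 - 13*sqrt(3)i


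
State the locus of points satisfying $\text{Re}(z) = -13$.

Re(z) = x where z = x + yi; the equation x = -13 is satisfied by all points with that x-coordinate
Locus: Vertical line x = -13


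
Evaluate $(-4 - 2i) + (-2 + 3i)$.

(-4 + (-2)) + (-2 + 3)i = -6 + i


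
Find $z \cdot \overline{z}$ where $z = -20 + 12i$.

z * conjugate(z) = |z|^2 = a^2 + b^2
= (-20)^2 + 12^2 = 544


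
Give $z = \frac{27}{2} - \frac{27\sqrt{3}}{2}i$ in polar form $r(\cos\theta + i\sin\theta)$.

r = |z| = sqrt(a^2 + b^2) = sqrt((27/2)^2 + (-27*sqrt(3)/2)^2) = sqrt(729/4 + 2187/4) = sqrt(729) = 27
θ = arctan(b/a) = arctan(-23.3827/13.5) (quadrant-adjusted) = 300°
z = 27(cos 300° + i sin 300°)


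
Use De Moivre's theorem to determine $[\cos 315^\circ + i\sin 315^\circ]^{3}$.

By De Moivre: z^n = r^n(cos(nθ) + i sin(nθ))
= 1^3(cos(3*315°) + i sin(3*315°))
= 1(cos 225° + i sin 225°)
= -sqrt(2)/2 - (sqrt(2)/2)i


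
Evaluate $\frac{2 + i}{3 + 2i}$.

Multiply numerator and denominator by conjugate (3 - 2i):
= (2 + i)(3 - 2i) / (3^2 + 2^2)
= (8 - i) / 13
= 8/13 - (1/13)i


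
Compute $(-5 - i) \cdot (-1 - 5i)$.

(a1*a2 - b1*b2) + (a1*b2 + b1*a2)i
= (5 - 5) + (25 + 1)i
= 26i


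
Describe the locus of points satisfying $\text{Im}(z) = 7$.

Im(z) = y where z = x + yi; the equation y = 7 is satisfied by all points with that y-coordinate
Locus: Horizontal line y = 7


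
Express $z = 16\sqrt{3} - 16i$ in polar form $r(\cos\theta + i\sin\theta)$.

r = |z| = sqrt(a^2 + b^2) = sqrt((16*sqrt(3))^2 + (-16)^2) = sqrt(768 + 256) = sqrt(1024) = 32
θ = arctan(b/a) = arctan(-16/27.7128) (quadrant-adjusted) = 330°
z = 32(cos 330° + i sin 330°)


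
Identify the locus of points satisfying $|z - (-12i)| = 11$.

|z - z0| = r describes a circle centered at z0 with radius r
Here z0 = -12i and r = 11
Locus: Circle centered at (0, -12) with radius 11


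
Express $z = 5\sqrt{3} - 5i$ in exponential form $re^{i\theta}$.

r = |z| = sqrt((5*sqrt(3))^2 + (-5)^2) = sqrt(75 + 25) = sqrt(100) = 10
θ = arctan(b/a) = arctan(-5/8.6603) (quadrant-adjusted) = -30° = -π/6
z = 10e^(-i*π/6)


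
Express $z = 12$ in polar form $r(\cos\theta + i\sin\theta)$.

r = |z| = sqrt(a^2 + b^2) = sqrt((12)^2 + (0)^2) = sqrt(144 + 0) = sqrt(144) = 12
b = 0 and a > 0, so z lies on the positive real axis: θ = 0°
z = 12(cos 0° + i sin 0°)


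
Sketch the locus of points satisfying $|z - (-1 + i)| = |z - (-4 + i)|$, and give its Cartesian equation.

|z - z1| = |z - z2| means z is equidistant from z1 and z2,
i.e. the perpendicular bisector of the segment from (-1, 1) to (-4, 1) (midpoint (-5/2, 1)).
With z = x + yi, square both sides:
(x - (-1))^2 + (y - 1)^2 = (x - (-4))^2 + (y - 1)^2
The x^2 and y^2 terms cancel: -6x + 0y = 17 - 2 = 15
Simplify: x = -5/2
Locus: Perpendicular bisector of the segment from (-1, 1) to (-4, 1): the line x = -5/2


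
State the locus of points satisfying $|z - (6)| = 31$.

|z - z0| = r describes a circle centered at z0 with radius r
Here z0 = 6 and r = 31
Locus: Circle centered at (6, 0) with radius 31


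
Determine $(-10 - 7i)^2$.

(a + bi)^2 = a^2 - b^2 + 2abi
= (-10)^2 - (-7)^2 + 2*(-10)*(-7)i
= 51 + 140i


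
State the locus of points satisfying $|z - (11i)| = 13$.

|z - z0| = r describes a circle centered at z0 with radius r
Here z0 = 11i and r = 13
Locus: Circle centered at (0, 11) with radius 13


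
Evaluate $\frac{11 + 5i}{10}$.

Divisor is real, so divide each part by 10:
= 11/10 + (1/2)i


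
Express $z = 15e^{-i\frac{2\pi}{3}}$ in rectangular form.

a = r cos θ = 15 * -1/2 = -15/2
b = r sin θ = 15 * -sqrt(3)/2 = -15*sqrt(3)/2
z = -15/2 - (15*sqrt(3)/2)i


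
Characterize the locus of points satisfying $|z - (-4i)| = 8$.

|z - z0| = r describes a circle centered at z0 with radius r
Here z0 = -4i and r = 8
Locus: Circle centered at (0, -4) with radius 8


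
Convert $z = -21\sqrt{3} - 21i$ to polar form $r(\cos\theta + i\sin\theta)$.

r = |z| = sqrt(a^2 + b^2) = sqrt((-21*sqrt(3))^2 + (-21)^2) = sqrt(1323 + 441) = sqrt(1764) = 42
θ = arctan(b/a) = arctan(-21/-36.3731) (quadrant-adjusted) = 210°
z = 42(cos 210° + i sin 210°)


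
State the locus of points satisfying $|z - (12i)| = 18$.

|z - z0| = r describes a circle centered at z0 with radius r
Here z0 = 12i and r = 18
Locus: Circle centered at (0, 12) with radius 18


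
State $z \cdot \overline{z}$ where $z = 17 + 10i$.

z * conjugate(z) = |z|^2 = a^2 + b^2
= 17^2 + 10^2 = 389


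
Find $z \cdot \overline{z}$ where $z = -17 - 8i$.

z * conjugate(z) = |z|^2 = a^2 + b^2
= (-17)^2 + (-8)^2 = 353


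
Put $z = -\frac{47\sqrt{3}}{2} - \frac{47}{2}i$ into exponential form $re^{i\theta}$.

r = |z| = sqrt((-47*sqrt(3)/2)^2 + (-47/2)^2) = sqrt(6627/4 + 2209/4) = sqrt(2209) = 47
θ = arctan(b/a) = arctan(-23.5/-40.7032) (quadrant-adjusted) = 210° = 7π/6
z = 47e^(i*7π/6)


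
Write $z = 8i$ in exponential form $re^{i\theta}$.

r = |z| = sqrt((0)^2 + (8)^2) = sqrt(0 + 64) = sqrt(64) = 8
a = 0 and b > 0, so z lies on the positive imaginary axis: θ = 90° = π/2
z = 8e^(i*π/2)


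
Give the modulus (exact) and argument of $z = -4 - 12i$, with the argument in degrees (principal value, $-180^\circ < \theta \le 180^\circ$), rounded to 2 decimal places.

|z| = sqrt((-4)^2 + (-12)^2) = sqrt(160)
arg(z) = arctan(b/a) = arctan(-12/-4) (quadrant-adjusted) = -108.43°


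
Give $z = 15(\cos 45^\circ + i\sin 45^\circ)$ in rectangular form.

a = r cos θ = 15 * sqrt(2)/2 = 15*sqrt(2)/2
b = r sin θ = 15 * sqrt(2)/2 = 15*sqrt(2)/2
z = 15*sqrt(2)/2 + (15*sqrt(2)/2)i


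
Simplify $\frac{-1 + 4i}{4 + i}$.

Multiply numerator and denominator by conjugate (4 - i):
= (-1 + 4i)(4 - i) / (4^2 + 1^2)
= (17i) / 17
= i


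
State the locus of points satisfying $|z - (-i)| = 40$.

|z - z0| = r describes a circle centered at z0 with radius r
Here z0 = -i and r = 40
Locus: Circle centered at (0, -1) with radius 40


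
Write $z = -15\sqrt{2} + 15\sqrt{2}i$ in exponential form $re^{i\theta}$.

r = |z| = sqrt((-15*sqrt(2))^2 + (15*sqrt(2))^2) = sqrt(450 + 450) = sqrt(900) = 30
θ = arctan(b/a) = arctan(21.2132/-21.2132) (quadrant-adjusted) = 135° = 3π/4
z = 30e^(i*3π/4)


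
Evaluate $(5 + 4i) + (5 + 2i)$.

(5 + 5) + (4 + 2)i = 10 + 6i


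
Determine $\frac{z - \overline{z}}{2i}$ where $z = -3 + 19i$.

z - conjugate(z) = 2bi
(z - conjugate(z))/(2i) = 2bi/(2i) = b = 19


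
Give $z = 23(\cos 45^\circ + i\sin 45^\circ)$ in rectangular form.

a = r cos θ = 23 * sqrt(2)/2 = 23*sqrt(2)/2
b = r sin θ = 23 * sqrt(2)/2 = 23*sqrt(2)/2
z = 23*sqrt(2)/2 + (23*sqrt(2)/2)i


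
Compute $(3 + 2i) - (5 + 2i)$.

(3 - 5) + (2 - 2)i = -2


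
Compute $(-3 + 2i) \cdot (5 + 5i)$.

(a1*a2 - b1*b2) + (a1*b2 + b1*a2)i
= (-15 - 10) + (-15 + 10)i
= -25 - 5i


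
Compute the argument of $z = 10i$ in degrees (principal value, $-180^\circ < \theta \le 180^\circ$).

a = 0 and b > 0, so z lies on the positive imaginary axis: θ = 90°


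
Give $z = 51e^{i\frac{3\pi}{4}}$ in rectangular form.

a = r cos θ = 51 * -sqrt(2)/2 = -51*sqrt(2)/2
b = r sin θ = 51 * sqrt(2)/2 = 51*sqrt(2)/2
z = -51*sqrt(2)/2 + (51*sqrt(2)/2)i


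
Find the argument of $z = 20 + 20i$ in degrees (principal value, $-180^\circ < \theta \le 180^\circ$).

θ = arctan(b/a) = arctan(20/20) (quadrant-adjusted) = 45°


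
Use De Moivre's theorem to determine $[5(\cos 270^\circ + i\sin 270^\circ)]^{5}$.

By De Moivre: z^n = r^n(cos(nθ) + i sin(nθ))
= 5^5(cos(5*270°) + i sin(5*270°))
= 3125(cos 270° + i sin 270°)
= -3125i


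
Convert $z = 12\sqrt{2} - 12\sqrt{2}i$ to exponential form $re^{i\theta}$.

r = |z| = sqrt((12*sqrt(2))^2 + (-12*sqrt(2))^2) = sqrt(288 + 288) = sqrt(576) = 24
θ = arctan(b/a) = arctan(-16.9706/16.9706) (quadrant-adjusted) = -45° = -π/4
z = 24e^(-i*π/4)


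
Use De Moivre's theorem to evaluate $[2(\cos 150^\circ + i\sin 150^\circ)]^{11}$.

By De Moivre: z^n = r^n(cos(nθ) + i sin(nθ))
= 2^11(cos(11*150°) + i sin(11*150°))
= 2048(cos 210° + i sin 210°)
= -1024*sqrt(3) - 1024i


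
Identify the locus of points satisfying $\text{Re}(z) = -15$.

Re(z) = x where z = x + yi; the equation x = -15 is satisfied by all points with that x-coordinate
Locus: Vertical line x = -15


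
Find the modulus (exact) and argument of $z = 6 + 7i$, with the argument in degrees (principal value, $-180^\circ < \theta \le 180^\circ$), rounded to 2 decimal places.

|z| = sqrt(6^2 + 7^2) = sqrt(85)
arg(z) = arctan(b/a) = arctan(7/6) (quadrant-adjusted) = 49.40°


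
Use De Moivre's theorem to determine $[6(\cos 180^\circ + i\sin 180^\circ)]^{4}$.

By De Moivre: z^n = r^n(cos(nθ) + i sin(nθ))
= 6^4(cos(4*180°) + i sin(4*180°))
= 1296(cos 0° + i sin 0°)
= 1296


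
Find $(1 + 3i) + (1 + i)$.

(1 + 1) + (3 + 1)i = 2 + 4i


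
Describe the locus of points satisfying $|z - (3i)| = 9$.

|z - z0| = r describes a circle centered at z0 with radius r
Here z0 = 3i and r = 9
Locus: Circle centered at (0, 3) with radius 9


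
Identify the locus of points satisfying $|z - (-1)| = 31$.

|z - z0| = r describes a circle centered at z0 with radius r
Here z0 = -1 and r = 31
Locus: Circle centered at (-1, 0) with radius 31


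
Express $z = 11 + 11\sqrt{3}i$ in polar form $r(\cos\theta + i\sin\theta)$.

r = |z| = sqrt(a^2 + b^2) = sqrt((11)^2 + (11*sqrt(3))^2) = sqrt(121 + 363) = sqrt(484) = 22
θ = arctan(b/a) = arctan(19.0526/11) (quadrant-adjusted) = 60°
z = 22(cos 60° + i sin 60°)


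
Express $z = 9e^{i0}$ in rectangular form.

a = r cos θ = 9 * 1 = 9
b = r sin θ = 9 * 0 = 0
z = 9


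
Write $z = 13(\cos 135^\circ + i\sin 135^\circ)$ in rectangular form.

a = r cos θ = 13 * -sqrt(2)/2 = -13*sqrt(2)/2
b = r sin θ = 13 * sqrt(2)/2 = 13*sqrt(2)/2
z = -13*sqrt(2)/2 + (13*sqrt(2)/2)i


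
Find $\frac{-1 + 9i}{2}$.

Divisor is real, so divide each part by 2:
= -1/2 + (9/2)i


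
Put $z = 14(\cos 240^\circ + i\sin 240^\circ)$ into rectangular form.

a = r cos θ = 14 * -1/2 = -7
b = r sin θ = 14 * -sqrt(3)/2 = -7*sqrt(3)
z = -7 - 7*sqrt(3)i


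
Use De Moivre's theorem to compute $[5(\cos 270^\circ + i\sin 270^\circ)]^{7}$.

By De Moivre: z^n = r^n(cos(nθ) + i sin(nθ))
= 5^7(cos(7*270°) + i sin(7*270°))
= 78125(cos 90° + i sin 90°)
= 78125i


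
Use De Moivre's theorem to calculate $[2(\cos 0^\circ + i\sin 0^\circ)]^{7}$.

By De Moivre: z^n = r^n(cos(nθ) + i sin(nθ))
= 2^7(cos(7*0°) + i sin(7*0°))
= 128(cos 0° + i sin 0°)
= 128


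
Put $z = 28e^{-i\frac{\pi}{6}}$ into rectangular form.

a = r cos θ = 28 * sqrt(3)/2 = 14*sqrt(3)
b = r sin θ = 28 * -1/2 = -14
z = 14*sqrt(3) - 14i


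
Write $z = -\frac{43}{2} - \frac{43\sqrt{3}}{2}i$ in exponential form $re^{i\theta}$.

r = |z| = sqrt((-43/2)^2 + (-43*sqrt(3)/2)^2) = sqrt(1849/4 + 5547/4) = sqrt(1849) = 43
θ = arctan(b/a) = arctan(-37.2391/-21.5) (quadrant-adjusted) = 240° = 4π/3
z = 43e^(i*4π/3)


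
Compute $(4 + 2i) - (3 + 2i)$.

(4 - 3) + (2 - 2)i = 1


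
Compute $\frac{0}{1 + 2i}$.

Multiply numerator and denominator by conjugate (1 - 2i):
= (0)(1 - 2i) / (1^2 + 2^2)
= (0) / 5
= 0


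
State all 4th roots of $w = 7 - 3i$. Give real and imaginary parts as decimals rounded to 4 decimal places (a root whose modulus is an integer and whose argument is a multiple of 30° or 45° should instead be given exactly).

|w| = sqrt(58) ≈ 7.615773, arg(w) ≈ 336.801409°
Root modulus = sqrt(58)^(1/4) ≈ 1.661225
Root arguments: θ_k = (arg(w) + 360°k)/4 for k = 0, 1, ..., 3
Compute each root as (root modulus)(cos θ_k + i sin θ_k) using full-precision intermediates, then round to 4 decimal places.
Roots: 0.1679 + 1.6527i, -1.6527 + 0.1679i, -0.1679 - 1.6527i, 1.6527 - 0.1679i


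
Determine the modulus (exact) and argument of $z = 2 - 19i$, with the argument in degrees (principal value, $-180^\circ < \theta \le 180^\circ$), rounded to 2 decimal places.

|z| = sqrt(2^2 + (-19)^2) = sqrt(365)
arg(z) = arctan(b/a) = arctan(-19/2) (quadrant-adjusted) = -83.99°


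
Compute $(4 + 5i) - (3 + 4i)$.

(4 - 3) + (5 - 4)i = 1 + i


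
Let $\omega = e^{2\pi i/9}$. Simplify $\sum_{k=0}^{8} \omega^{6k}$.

Let ζ = ω^6 = e^(2πi·6/9). Since 9 ∤ 6, ζ ≠ 1.
Sum = Σ_{k=0}^{8} ζ^k = (ζ^9 - 1)/(ζ - 1) = (ω^{6·9} - 1)/(ζ - 1) = (1 - 1)/(ζ - 1) = 0


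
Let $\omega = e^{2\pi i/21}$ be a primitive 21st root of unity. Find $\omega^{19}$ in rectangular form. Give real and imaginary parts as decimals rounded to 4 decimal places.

ω^19 = e^(2πi·19/21) = e^(i·38π/21)
= cos(38π/21) + i sin(38π/21)
= 0.8262 - 0.5633i


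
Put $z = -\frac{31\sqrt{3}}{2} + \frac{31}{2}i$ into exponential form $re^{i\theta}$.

r = |z| = sqrt((-31*sqrt(3)/2)^2 + (31/2)^2) = sqrt(2883/4 + 961/4) = sqrt(961) = 31
θ = arctan(b/a) = arctan(15.5/-26.8468) (quadrant-adjusted) = 150° = 5π/6
z = 31e^(i*5π/6)


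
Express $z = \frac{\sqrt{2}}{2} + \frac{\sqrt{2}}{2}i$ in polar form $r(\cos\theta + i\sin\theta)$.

r = |z| = sqrt(a^2 + b^2) = sqrt((sqrt(2)/2)^2 + (sqrt(2)/2)^2) = sqrt(1/2 + 1/2) = sqrt(1) = 1
θ = arctan(b/a) = arctan(0.7071/0.7071) (quadrant-adjusted) = 45°
z = 1(cos 45° + i sin 45°)


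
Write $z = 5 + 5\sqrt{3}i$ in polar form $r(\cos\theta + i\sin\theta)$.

r = |z| = sqrt(a^2 + b^2) = sqrt((5)^2 + (5*sqrt(3))^2) = sqrt(25 + 75) = sqrt(100) = 10
θ = arctan(b/a) = arctan(8.6603/5) (quadrant-adjusted) = 60°
z = 10(cos 60° + i sin 60°)


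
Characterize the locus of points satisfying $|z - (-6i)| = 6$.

|z - z0| = r describes a circle centered at z0 with radius r
Here z0 = -6i and r = 6
Locus: Circle centered at (0, -6) with radius 6


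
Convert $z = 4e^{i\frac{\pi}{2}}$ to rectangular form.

a = r cos θ = 4 * 0 = 0
b = r sin θ = 4 * 1 = 4
z = 4i


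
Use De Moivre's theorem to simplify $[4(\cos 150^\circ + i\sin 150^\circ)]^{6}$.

By De Moivre: z^n = r^n(cos(nθ) + i sin(nθ))
= 4^6(cos(6*150°) + i sin(6*150°))
= 4096(cos 180° + i sin 180°)
= -4096


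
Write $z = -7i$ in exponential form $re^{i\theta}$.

r = |z| = sqrt((0)^2 + (-7)^2) = sqrt(0 + 49) = sqrt(49) = 7
a = 0 and b < 0, so z lies on the negative imaginary axis: θ = -90° = -π/2
z = 7e^(-i*π/2)


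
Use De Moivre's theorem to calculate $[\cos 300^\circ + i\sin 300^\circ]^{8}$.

By De Moivre: z^n = r^n(cos(nθ) + i sin(nθ))
= 1^8(cos(8*300°) + i sin(8*300°))
= 1(cos 240° + i sin 240°)
= -1/2 - (sqrt(3)/2)i


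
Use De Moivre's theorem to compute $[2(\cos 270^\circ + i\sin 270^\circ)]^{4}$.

By De Moivre: z^n = r^n(cos(nθ) + i sin(nθ))
= 2^4(cos(4*270°) + i sin(4*270°))
= 16(cos 0° + i sin 0°)
= 16


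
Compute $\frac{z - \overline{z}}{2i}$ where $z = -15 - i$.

z - conjugate(z) = 2bi
(z - conjugate(z))/(2i) = 2bi/(2i) = b = -1


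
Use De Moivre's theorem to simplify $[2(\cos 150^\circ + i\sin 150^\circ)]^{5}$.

By De Moivre: z^n = r^n(cos(nθ) + i sin(nθ))
= 2^5(cos(5*150°) + i sin(5*150°))
= 32(cos 30° + i sin 30°)
= 16*sqrt(3) + 16i


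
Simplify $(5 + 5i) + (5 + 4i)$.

(5 + 5) + (5 + 4)i = 10 + 9i


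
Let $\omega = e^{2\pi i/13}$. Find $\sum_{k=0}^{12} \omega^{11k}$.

Let ζ = ω^11 = e^(2πi·11/13). Since 13 ∤ 11, ζ ≠ 1.
Sum = Σ_{k=0}^{12} ζ^k = (ζ^13 - 1)/(ζ - 1) = (ω^{11·13} - 1)/(ζ - 1) = (1 - 1)/(ζ - 1) = 0


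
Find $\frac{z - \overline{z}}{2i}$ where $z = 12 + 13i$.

z - conjugate(z) = 2bi
(z - conjugate(z))/(2i) = 2bi/(2i) = b = 13


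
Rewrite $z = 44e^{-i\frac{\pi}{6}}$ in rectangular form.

a = r cos θ = 44 * sqrt(3)/2 = 22*sqrt(3)
b = r sin θ = 44 * -1/2 = -22
z = 22*sqrt(3) - 22i


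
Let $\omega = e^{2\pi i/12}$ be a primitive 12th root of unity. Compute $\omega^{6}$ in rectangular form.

ω^6 = e^(2πi·6/12) = e^(i·1π)
= cos(1π) + i sin(1π)
= -1


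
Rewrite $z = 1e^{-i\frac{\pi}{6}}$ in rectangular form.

a = r cos θ = 1 * sqrt(3)/2 = sqrt(3)/2
b = r sin θ = 1 * -1/2 = -1/2
z = sqrt(3)/2 - (1/2)i


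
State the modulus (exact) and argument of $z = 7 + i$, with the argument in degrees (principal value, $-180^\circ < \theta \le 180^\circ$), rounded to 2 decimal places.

|z| = sqrt(7^2 + 1^2) = sqrt(50)
arg(z) = arctan(b/a) = arctan(1/7) (quadrant-adjusted) = 8.13°


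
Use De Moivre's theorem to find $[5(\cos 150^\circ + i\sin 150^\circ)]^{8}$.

By De Moivre: z^n = r^n(cos(nθ) + i sin(nθ))
= 5^8(cos(8*150°) + i sin(8*150°))
= 390625(cos 120° + i sin 120°)
= -390625/2 + (390625*sqrt(3)/2)i


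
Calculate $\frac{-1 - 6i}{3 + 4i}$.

Multiply numerator and denominator by conjugate (3 - 4i):
= (-1 - 6i)(3 - 4i) / (3^2 + 4^2)
= (-27 - 14i) / 25
= -27/25 - (14/25)i


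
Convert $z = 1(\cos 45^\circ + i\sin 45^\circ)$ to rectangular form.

a = r cos θ = 1 * sqrt(2)/2 = sqrt(2)/2
b = r sin θ = 1 * sqrt(2)/2 = sqrt(2)/2
z = sqrt(2)/2 + (sqrt(2)/2)i


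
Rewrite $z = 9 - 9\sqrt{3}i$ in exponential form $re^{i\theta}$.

r = |z| = sqrt((9)^2 + (-9*sqrt(3))^2) = sqrt(81 + 243) = sqrt(324) = 18
θ = arctan(b/a) = arctan(-15.5885/9) (quadrant-adjusted) = -60° = -π/3
z = 18e^(-i*π/3)


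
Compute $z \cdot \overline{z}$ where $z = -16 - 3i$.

z * conjugate(z) = |z|^2 = a^2 + b^2
= (-16)^2 + (-3)^2 = 265


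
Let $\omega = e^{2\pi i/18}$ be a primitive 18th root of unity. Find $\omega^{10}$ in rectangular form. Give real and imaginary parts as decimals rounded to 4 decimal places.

ω^10 = e^(2πi·10/18) = e^(i·10π/9)
= cos(10π/9) + i sin(10π/9)
= -0.9397 - 0.3420i


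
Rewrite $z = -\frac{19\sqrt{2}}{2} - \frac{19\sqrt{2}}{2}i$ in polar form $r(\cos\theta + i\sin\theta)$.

r = |z| = sqrt(a^2 + b^2) = sqrt((-19*sqrt(2)/2)^2 + (-19*sqrt(2)/2)^2) = sqrt(361/2 + 361/2) = sqrt(361) = 19
θ = arctan(b/a) = arctan(-13.435/-13.435) (quadrant-adjusted) = 225°
z = 19(cos 225° + i sin 225°)


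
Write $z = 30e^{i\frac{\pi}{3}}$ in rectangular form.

a = r cos θ = 30 * 1/2 = 15
b = r sin θ = 30 * sqrt(3)/2 = 15*sqrt(3)
z = 15 + 15*sqrt(3)i


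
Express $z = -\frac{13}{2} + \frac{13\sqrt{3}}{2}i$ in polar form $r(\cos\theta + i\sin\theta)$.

r = |z| = sqrt(a^2 + b^2) = sqrt((-13/2)^2 + (13*sqrt(3)/2)^2) = sqrt(169/4 + 507/4) = sqrt(169) = 13
θ = arctan(b/a) = arctan(11.2583/-6.5) (quadrant-adjusted) = 120°
z = 13(cos 120° + i sin 120°)


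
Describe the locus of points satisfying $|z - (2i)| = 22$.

|z - z0| = r describes a circle centered at z0 with radius r
Here z0 = 2i and r = 22
Locus: Circle centered at (0, 2) with radius 22


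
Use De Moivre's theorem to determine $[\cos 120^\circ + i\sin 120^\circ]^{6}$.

By De Moivre: z^n = r^n(cos(nθ) + i sin(nθ))
= 1^6(cos(6*120°) + i sin(6*120°))
= 1(cos 0° + i sin 0°)
= 1


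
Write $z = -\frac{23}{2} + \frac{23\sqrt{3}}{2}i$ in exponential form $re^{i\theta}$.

r = |z| = sqrt((-23/2)^2 + (23*sqrt(3)/2)^2) = sqrt(529/4 + 1587/4) = sqrt(529) = 23
θ = arctan(b/a) = arctan(19.9186/-11.5) (quadrant-adjusted) = 120° = 2π/3
z = 23e^(i*2π/3)


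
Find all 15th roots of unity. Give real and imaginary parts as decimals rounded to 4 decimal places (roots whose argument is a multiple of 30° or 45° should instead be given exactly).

ω_k = e^(2πik/15) = cos(2πk/15) + i sin(2πk/15) for k = 0, 1, ..., 14
Roots: 1, 0.9135 + 0.4067i, 0.6691 + 0.7431i, 0.3090 + 0.9511i, -0.1045 + 0.9945i, -1/2 + (sqrt(3)/2)i, -0.8090 + 0.5878i, -0.9781 + 0.2079i, -0.9781 - 0.2079i, -0.8090 - 0.5878i, -1/2 - (sqrt(3)/2)i, -0.1045 - 0.9945i, 0.3090 - 0.9511i, 0.6691 - 0.7431i, 0.9135 - 0.4067i


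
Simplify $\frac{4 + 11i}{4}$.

Divisor is real, so divide each part by 4:
= 1 + (11/4)i


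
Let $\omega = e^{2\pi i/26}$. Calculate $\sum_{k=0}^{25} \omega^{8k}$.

Let ζ = ω^8 = e^(2πi·8/26). Since 26 ∤ 8, ζ ≠ 1.
Sum = Σ_{k=0}^{25} ζ^k = (ζ^26 - 1)/(ζ - 1) = (ω^{8·26} - 1)/(ζ - 1) = (1 - 1)/(ζ - 1) = 0


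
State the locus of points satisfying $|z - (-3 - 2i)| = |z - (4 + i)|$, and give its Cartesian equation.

|z - z1| = |z - z2| means z is equidistant from z1 and z2,
i.e. the perpendicular bisector of the segment from (-3, -2) to (4, 1) (midpoint (1/2, -1/2)).
With z = x + yi, square both sides:
(x - (-3))^2 + (y - (-2))^2 = (x - 4)^2 + (y - 1)^2
The x^2 and y^2 terms cancel: 14x + 6y = 17 - 13 = 4
Simplify: 7x + 3y = 2
Locus: Perpendicular bisector of the segment from (-3, -2) to (4, 1): the line 7x + 3y = 2


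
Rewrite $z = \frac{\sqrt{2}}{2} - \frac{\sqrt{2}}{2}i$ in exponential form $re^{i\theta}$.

r = |z| = sqrt((sqrt(2)/2)^2 + (-sqrt(2)/2)^2) = sqrt(1/2 + 1/2) = sqrt(1) = 1
θ = arctan(b/a) = arctan(-0.7071/0.7071) (quadrant-adjusted) = -45° = -π/4
z = 1e^(-i*π/4)


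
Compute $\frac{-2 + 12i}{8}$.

Divisor is real, so divide each part by 8:
= -1/4 + (3/2)i


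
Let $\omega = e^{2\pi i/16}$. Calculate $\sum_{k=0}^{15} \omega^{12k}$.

Let ζ = ω^12 = e^(2πi·12/16). Since 16 ∤ 12, ζ ≠ 1.
Sum = Σ_{k=0}^{15} ζ^k = (ζ^16 - 1)/(ζ - 1) = (ω^{12·16} - 1)/(ζ - 1) = (1 - 1)/(ζ - 1) = 0


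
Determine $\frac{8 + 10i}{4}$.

Divisor is real, so divide each part by 4:
= 2 + (5/2)i


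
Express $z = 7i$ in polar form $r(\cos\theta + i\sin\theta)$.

r = |z| = sqrt(a^2 + b^2) = sqrt((0)^2 + (7)^2) = sqrt(0 + 49) = sqrt(49) = 7
a = 0 and b > 0, so z lies on the positive imaginary axis: θ = 90°
z = 7(cos 90° + i sin 90°)


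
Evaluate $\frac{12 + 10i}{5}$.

Divisor is real, so divide each part by 5:
= 12/5 + 2i


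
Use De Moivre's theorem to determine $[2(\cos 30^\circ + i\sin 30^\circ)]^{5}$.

By De Moivre: z^n = r^n(cos(nθ) + i sin(nθ))
= 2^5(cos(5*30°) + i sin(5*30°))
= 32(cos 150° + i sin 150°)
= -16*sqrt(3) + 16i


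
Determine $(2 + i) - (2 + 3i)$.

(2 - 2) + (1 - 3)i = -2i


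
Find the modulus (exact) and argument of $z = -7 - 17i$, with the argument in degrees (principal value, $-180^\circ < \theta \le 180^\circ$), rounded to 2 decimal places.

|z| = sqrt((-7)^2 + (-17)^2) = sqrt(338)
arg(z) = arctan(b/a) = arctan(-17/-7) (quadrant-adjusted) = -112.38°


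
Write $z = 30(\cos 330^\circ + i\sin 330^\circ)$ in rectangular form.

a = r cos θ = 30 * sqrt(3)/2 = 15*sqrt(3)
b = r sin θ = 30 * -1/2 = -15
z = 15*sqrt(3) - 15i


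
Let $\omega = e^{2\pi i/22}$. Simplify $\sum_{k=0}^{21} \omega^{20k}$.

Let ζ = ω^20 = e^(2πi·20/22). Since 22 ∤ 20, ζ ≠ 1.
Sum = Σ_{k=0}^{21} ζ^k = (ζ^22 - 1)/(ζ - 1) = (ω^{20·22} - 1)/(ζ - 1) = (1 - 1)/(ζ - 1) = 0


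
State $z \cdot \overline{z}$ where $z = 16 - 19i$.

z * conjugate(z) = |z|^2 = a^2 + b^2
= 16^2 + (-19)^2 = 617


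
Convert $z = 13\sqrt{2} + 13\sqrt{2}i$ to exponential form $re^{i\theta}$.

r = |z| = sqrt((13*sqrt(2))^2 + (13*sqrt(2))^2) = sqrt(338 + 338) = sqrt(676) = 26
θ = arctan(b/a) = arctan(18.3848/18.3848) (quadrant-adjusted) = 45° = π/4
z = 26e^(i*π/4)


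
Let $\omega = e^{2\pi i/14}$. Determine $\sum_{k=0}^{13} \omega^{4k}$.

Let ζ = ω^4 = e^(2πi·4/14). Since 14 ∤ 4, ζ ≠ 1.
Sum = Σ_{k=0}^{13} ζ^k = (ζ^14 - 1)/(ζ - 1) = (ω^{4·14} - 1)/(ζ - 1) = (1 - 1)/(ζ - 1) = 0


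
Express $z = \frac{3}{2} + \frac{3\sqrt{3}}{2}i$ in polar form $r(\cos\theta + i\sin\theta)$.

r = |z| = sqrt(a^2 + b^2) = sqrt((3/2)^2 + (3*sqrt(3)/2)^2) = sqrt(9/4 + 27/4) = sqrt(9) = 3
θ = arctan(b/a) = arctan(2.5981/1.5) (quadrant-adjusted) = 60°
z = 3(cos 60° + i sin 60°)


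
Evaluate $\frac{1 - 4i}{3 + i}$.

Multiply numerator and denominator by conjugate (3 - i):
= (1 - 4i)(3 - i) / (3^2 + 1^2)
= (-1 - 13i) / 10
= -1/10 - (13/10)i


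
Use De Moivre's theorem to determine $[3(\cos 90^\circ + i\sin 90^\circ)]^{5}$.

By De Moivre: z^n = r^n(cos(nθ) + i sin(nθ))
= 3^5(cos(5*90°) + i sin(5*90°))
= 243(cos 90° + i sin 90°)
= 243i


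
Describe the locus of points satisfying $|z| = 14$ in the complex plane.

|z| = 14 means sqrt(x^2 + y^2) = 14
This is a circle of radius 14 centered at the origin


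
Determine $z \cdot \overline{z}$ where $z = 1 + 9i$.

z * conjugate(z) = |z|^2 = a^2 + b^2
= 1^2 + 9^2 = 82


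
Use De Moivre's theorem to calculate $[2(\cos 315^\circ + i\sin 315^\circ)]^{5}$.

By De Moivre: z^n = r^n(cos(nθ) + i sin(nθ))
= 2^5(cos(5*315°) + i sin(5*315°))
= 32(cos 135° + i sin 135°)
= -16*sqrt(2) + 16*sqrt(2)i


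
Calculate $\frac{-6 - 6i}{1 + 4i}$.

Multiply numerator and denominator by conjugate (1 - 4i):
= (-6 - 6i)(1 - 4i) / (1^2 + 4^2)
= (-30 + 18i) / 17
= -30/17 + (18/17)i


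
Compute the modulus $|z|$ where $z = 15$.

|z| = sqrt(a^2 + b^2) = sqrt(15^2 + 0^2) = sqrt(225) = 15


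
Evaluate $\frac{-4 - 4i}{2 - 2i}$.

Multiply numerator and denominator by conjugate (2 + 2i):
= (-4 - 4i)(2 + 2i) / (2^2 + (-2)^2)
= (-16i) / 8
= -2i


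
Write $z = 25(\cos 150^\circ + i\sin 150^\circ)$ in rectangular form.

a = r cos θ = 25 * -sqrt(3)/2 = -25*sqrt(3)/2
b = r sin θ = 25 * 1/2 = 25/2
z = -25*sqrt(3)/2 + (25/2)i


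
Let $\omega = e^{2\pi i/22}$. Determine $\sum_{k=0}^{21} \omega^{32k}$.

Let ζ = ω^32 = e^(2πi·32/22). Since 22 ∤ 32, ζ ≠ 1.
Sum = Σ_{k=0}^{21} ζ^k = (ζ^22 - 1)/(ζ - 1) = (ω^{32·22} - 1)/(ζ - 1) = (1 - 1)/(ζ - 1) = 0


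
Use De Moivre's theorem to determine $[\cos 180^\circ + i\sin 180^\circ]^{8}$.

By De Moivre: z^n = r^n(cos(nθ) + i sin(nθ))
= 1^8(cos(8*180°) + i sin(8*180°))
= 1(cos 0° + i sin 0°)
= 1


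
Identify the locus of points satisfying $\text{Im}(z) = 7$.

Im(z) = y where z = x + yi; the equation y = 7 is satisfied by all points with that y-coordinate
Locus: Horizontal line y = 7


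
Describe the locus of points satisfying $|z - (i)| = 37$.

|z - z0| = r describes a circle centered at z0 with radius r
Here z0 = i and r = 37
Locus: Circle centered at (0, 1) with radius 37


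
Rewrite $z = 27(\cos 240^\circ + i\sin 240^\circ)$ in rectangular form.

a = r cos θ = 27 * -1/2 = -27/2
b = r sin θ = 27 * -sqrt(3)/2 = -27*sqrt(3)/2
z = -27/2 - (27*sqrt(3)/2)i


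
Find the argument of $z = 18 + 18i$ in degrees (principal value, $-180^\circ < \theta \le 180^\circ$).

θ = arctan(b/a) = arctan(18/18) (quadrant-adjusted) = 45°


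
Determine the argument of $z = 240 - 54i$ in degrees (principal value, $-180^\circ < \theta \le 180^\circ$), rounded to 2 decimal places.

θ = arctan(b/a) = arctan(-54/240) (quadrant-adjusted) = -12.68°


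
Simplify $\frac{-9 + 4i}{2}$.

Divisor is real, so divide each part by 2:
= -9/2 + 2i


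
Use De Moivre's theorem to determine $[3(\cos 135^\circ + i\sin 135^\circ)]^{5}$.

By De Moivre: z^n = r^n(cos(nθ) + i sin(nθ))
= 3^5(cos(5*135°) + i sin(5*135°))
= 243(cos 315° + i sin 315°)
= 243*sqrt(2)/2 - (243*sqrt(2)/2)i


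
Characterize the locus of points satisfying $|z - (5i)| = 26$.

|z - z0| = r describes a circle centered at z0 with radius r
Here z0 = 5i and r = 26
Locus: Circle centered at (0, 5) with radius 26


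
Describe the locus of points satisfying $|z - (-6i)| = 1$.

|z - z0| = r describes a circle centered at z0 with radius r
Here z0 = -6i and r = 1
Locus: Circle centered at (0, -6) with radius 1


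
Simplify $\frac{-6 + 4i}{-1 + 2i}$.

Multiply numerator and denominator by conjugate (-1 - 2i):
= (-6 + 4i)(-1 - 2i) / ((-1)^2 + 2^2)
= (14 + 8i) / 5
= 14/5 + (8/5)i


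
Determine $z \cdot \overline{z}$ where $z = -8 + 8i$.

z * conjugate(z) = |z|^2 = a^2 + b^2
= (-8)^2 + 8^2 = 128


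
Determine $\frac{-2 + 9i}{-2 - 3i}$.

Multiply numerator and denominator by conjugate (-2 + 3i):
= (-2 + 9i)(-2 + 3i) / ((-2)^2 + (-3)^2)
= (-23 - 24i) / 13
= -23/13 - (24/13)i


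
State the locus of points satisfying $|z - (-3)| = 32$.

|z - z0| = r describes a circle centered at z0 with radius r
Here z0 = -3 and r = 32
Locus: Circle centered at (-3, 0) with radius 32


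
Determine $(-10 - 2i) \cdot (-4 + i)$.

(a1*a2 - b1*b2) + (a1*b2 + b1*a2)i
= (40 - (-2)) + (-10 + 8)i
= 42 - 2i


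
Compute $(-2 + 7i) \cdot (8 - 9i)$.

(a1*a2 - b1*b2) + (a1*b2 + b1*a2)i
= (-16 - (-63)) + (18 + 56)i
= 47 + 74i


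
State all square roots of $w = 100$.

|w| = 100, arg(w) = 0°
Root modulus = 100^(1/2) = 10
Root arguments: θ_k = (0° + 360°k)/2 for k = 0, 1, ..., 1
Roots: 10, -10


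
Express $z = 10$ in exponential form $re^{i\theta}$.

r = |z| = sqrt((10)^2 + (0)^2) = sqrt(100 + 0) = sqrt(100) = 10
b = 0 and a > 0, so z lies on the positive real axis: θ = 0
z = 10e^(i*0) = 10


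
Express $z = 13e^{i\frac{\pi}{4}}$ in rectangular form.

a = r cos θ = 13 * sqrt(2)/2 = 13*sqrt(2)/2
b = r sin θ = 13 * sqrt(2)/2 = 13*sqrt(2)/2
z = 13*sqrt(2)/2 + (13*sqrt(2)/2)i


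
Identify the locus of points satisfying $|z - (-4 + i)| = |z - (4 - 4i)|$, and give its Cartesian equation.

|z - z1| = |z - z2| means z is equidistant from z1 and z2,
i.e. the perpendicular bisector of the segment from (-4, 1) to (4, -4) (midpoint (0, -3/2)).
With z = x + yi, square both sides:
(x - (-4))^2 + (y - 1)^2 = (x - 4)^2 + (y - (-4))^2
The x^2 and y^2 terms cancel: 16x + (-10)y = 32 - 17 = 15
Simplify: 16x - 10y = 15
Locus: Perpendicular bisector of the segment from (-4, 1) to (4, -4): the line 16x - 10y = 15


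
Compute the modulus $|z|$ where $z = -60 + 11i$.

|z| = sqrt(a^2 + b^2) = sqrt((-60)^2 + 11^2) = sqrt(3721) = 61


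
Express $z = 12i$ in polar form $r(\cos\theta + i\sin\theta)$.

r = |z| = sqrt(a^2 + b^2) = sqrt((0)^2 + (12)^2) = sqrt(0 + 144) = sqrt(144) = 12
a = 0 and b > 0, so z lies on the positive imaginary axis: θ = 90°
z = 12(cos 90° + i sin 90°)


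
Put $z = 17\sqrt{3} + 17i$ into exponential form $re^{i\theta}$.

r = |z| = sqrt((17*sqrt(3))^2 + (17)^2) = sqrt(867 + 289) = sqrt(1156) = 34
θ = arctan(b/a) = arctan(17/29.4449) (quadrant-adjusted) = 30° = π/6
z = 34e^(i*π/6)


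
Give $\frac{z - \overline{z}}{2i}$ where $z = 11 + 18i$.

z - conjugate(z) = 2bi
(z - conjugate(z))/(2i) = 2bi/(2i) = b = 18


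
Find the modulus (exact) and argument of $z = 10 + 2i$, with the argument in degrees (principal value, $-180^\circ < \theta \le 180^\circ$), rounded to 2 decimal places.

|z| = sqrt(10^2 + 2^2) = sqrt(104)
arg(z) = arctan(b/a) = arctan(2/10) (quadrant-adjusted) = 11.31°


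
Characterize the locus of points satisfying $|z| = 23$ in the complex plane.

|z| = 23 means sqrt(x^2 + y^2) = 23
This is a circle of radius 23 centered at the origin


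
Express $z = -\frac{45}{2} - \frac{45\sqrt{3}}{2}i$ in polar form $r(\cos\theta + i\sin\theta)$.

r = |z| = sqrt(a^2 + b^2) = sqrt((-45/2)^2 + (-45*sqrt(3)/2)^2) = sqrt(2025/4 + 6075/4) = sqrt(2025) = 45
θ = arctan(b/a) = arctan(-38.9711/-22.5) (quadrant-adjusted) = 240°
z = 45(cos 240° + i sin 240°)


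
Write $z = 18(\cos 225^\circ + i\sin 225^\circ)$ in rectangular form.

a = r cos θ = 18 * -sqrt(2)/2 = -9*sqrt(2)
b = r sin θ = 18 * -sqrt(2)/2 = -9*sqrt(2)
z = -9*sqrt(2) - 9*sqrt(2)i


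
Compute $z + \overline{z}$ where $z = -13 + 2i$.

z + conjugate(z) = (a + bi) + (a - bi) = 2a
= 2 * (-13) = -26
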